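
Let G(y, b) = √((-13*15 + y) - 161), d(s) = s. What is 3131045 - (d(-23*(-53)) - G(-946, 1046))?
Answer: 3129826 + I*√1302 ≈ 3.1298e+6 + 36.083*I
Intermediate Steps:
G(y, b) = √(-356 + y) (G(y, b) = √((-195 + y) - 161) = √(-356 + y))
3131045 - (d(-23*(-53)) - G(-946, 1046)) = 3131045 - (-23*(-53) - √(-356 - 946)) = 3131045 - (1219 - √(-1302)) = 3131045 - (1219 - I*√1302) = 3131045 + (-1219 + I*√1302) = 3129826 + I*√1302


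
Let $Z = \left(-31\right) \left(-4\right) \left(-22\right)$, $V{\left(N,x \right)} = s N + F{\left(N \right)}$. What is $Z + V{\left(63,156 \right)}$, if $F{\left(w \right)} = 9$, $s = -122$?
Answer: $-10405$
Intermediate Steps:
$V{\left(N,x \right)} = 9 - 122 N$ ($V{\left(N,x \right)} = - 122 N + 9 = 9 - 122 N$)
$Z = -2728$ ($Z = 124 \left(-22\right) = -2728$)
$Z + V{\left(63,156 \right)} = -2728 + \left(9 - 7686\right) = -2728 - 7677 = -10405$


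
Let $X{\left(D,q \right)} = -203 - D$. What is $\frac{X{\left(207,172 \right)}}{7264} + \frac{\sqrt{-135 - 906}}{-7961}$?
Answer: $- \frac{205}{3632} - \frac{i \sqrt{1041}}{7961} \approx -0.056443 - 0.0040528 i$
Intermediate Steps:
$\frac{X{\left(207,172 \right)}}{7264} + \frac{\sqrt{-135 - 906}}{-7961} = \frac{-203 - 207}{7264} + \frac{\sqrt{-135 - 906}}{-7961} = \left(-203 - 207\right) \frac{1}{7264} + \sqrt{-1041} \left(- \frac{1}{7961}\right) = \left(-410\right) \frac{1}{7264} + i \sqrt{1041} \left(- \frac{1}{7961}\right) = - \frac{205}{3632} - \frac{i \sqrt{1041}}{7961}$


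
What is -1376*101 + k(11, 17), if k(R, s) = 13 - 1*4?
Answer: -138967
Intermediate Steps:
k(R, s) = 9 (k(R, s) = 13 - 4 = 9)
-1376*101 + k(11, 17) = -1376*101 + 9 = -138976 + 9 = -138967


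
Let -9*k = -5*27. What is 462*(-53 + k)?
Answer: -17556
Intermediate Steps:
k = 15 (k = -(-5)*27/9 = -⅑*(-135) = 15)
462*(-53 + k) = 462*(-53 + 15) = 462*(-38) = -17556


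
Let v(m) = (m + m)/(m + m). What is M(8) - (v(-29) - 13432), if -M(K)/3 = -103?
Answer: 13740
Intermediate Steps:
v(m) = 1 (v(m) = (2*m)/((2*m)) = (2*m)*(1/(2*m)) = 1)
M(K) = 309 (M(K) = -3*(-103) = 309)
M(8) - (v(-29) - 13432) = 309 - (1 - 13432) = 309 - 1*(-13431) = 309 + 13431 = 13740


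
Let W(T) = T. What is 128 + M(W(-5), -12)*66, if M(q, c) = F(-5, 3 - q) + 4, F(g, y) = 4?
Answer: 656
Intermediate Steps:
M(q, c) = 8 (M(q, c) = 4 + 4 = 8)
128 + M(W(-5), -12)*66 = 128 + 8*66 = 128 + 528 = 656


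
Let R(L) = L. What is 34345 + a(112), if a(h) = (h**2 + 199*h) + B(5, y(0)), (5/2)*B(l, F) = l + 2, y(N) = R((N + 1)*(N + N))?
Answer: 345899/5 ≈ 69180.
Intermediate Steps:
y(N) = 2*N*(1 + N) (y(N) = (N + 1)*(N + N) = (1 + N)*(2*N) = 2*N*(1 + N))
B(l, F) = 4/5 + 2*l/5 (B(l, F) = 2*(l + 2)/5 = 2*(2 + l)/5 = 4/5 + 2*l/5)
a(h) = 14/5 + h**2 + 199*h (a(h) = (h**2 + 199*h) + (4/5 + (2/5)*5) = (h**2 + 199*h) + (4/5 + 2) = (h**2 + 199*h) + 14/5 = 14/5 + h**2 + 199*h)
34345 + a(112) = 34345 + (14/5 + 112**2 + 199*112) = 34345 + (14/5 + 12544 + 22288) = 34345 + 174174/5 = 345899/5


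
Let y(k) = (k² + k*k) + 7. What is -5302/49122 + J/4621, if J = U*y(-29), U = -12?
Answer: -510052619/113496381 ≈ -4.4940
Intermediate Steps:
y(k) = 7 + 2*k² (y(k) = (k² + k²) + 7 = 2*k² + 7 = 7 + 2*k²)
J = -20268 (J = -12*(7 + 2*(-29)²) = -12*(7 + 2*841) = -12*(7 + 1682) = -12*1689 = -20268)
-5302/49122 + J/4621 = -5302/49122 - 20268/4621 = -5302*1/49122 - 20268*1/4621 = -2651/24561 - 20268/4621 = -510052619/113496381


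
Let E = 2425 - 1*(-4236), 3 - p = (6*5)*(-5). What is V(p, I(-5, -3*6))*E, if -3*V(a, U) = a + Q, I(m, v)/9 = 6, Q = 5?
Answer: -1052438/3 ≈ -3.5081e+5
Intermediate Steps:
I(m, v) = 54 (I(m, v) = 9*6 = 54)
p = 153 (p = 3 - 6*5*(-5) = 3 - 30*(-5) = 3 - 1*(-150) = 3 + 150 = 153)
V(a, U) = -5/3 - a/3 (V(a, U) = -(a + 5)/3 = -(5 + a)/3 = -5/3 - a/3)
E = 6661 (E = 2425 + 4236 = 6661)
V(p, I(-5, -3*6))*E = (-5/3 - 1/3*153)*6661 = (-5/3 - 51)*6661 = -158/3*6661 = -1052438/3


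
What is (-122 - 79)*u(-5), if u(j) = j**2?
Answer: -5025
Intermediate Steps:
(-122 - 79)*u(-5) = (-122 - 79)*(-5)**2 = -201*25 = -5025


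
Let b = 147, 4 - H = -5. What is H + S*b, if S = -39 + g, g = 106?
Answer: 9858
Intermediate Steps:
H = 9 (H = 4 - 1*(-5) = 4 + 5 = 9)
S = 67 (S = -39 + 106 = 67)
H + S*b = 9 + 67*147 = 9 + 9849 = 9858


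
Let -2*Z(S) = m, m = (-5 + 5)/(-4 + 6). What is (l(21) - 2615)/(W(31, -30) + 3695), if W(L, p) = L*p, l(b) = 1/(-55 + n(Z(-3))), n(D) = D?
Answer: -143826/152075 ≈ -0.94576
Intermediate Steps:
m = 0 (m = 0/2 = 0*(1/2) = 0)
Z(S) = 0 (Z(S) = -1/2*0 = 0)
l(b) = -1/55 (l(b) = 1/(-55 + 0) = 1/(-55) = -1/55)
(l(21) - 2615)/(W(31, -30) + 3695) = (-1/55 - 2615)/(31*(-30) + 3695) = -143826/(55*(-930 + 3695)) = -143826/55/2765 = -143826/55*1/2765 = -143826/152075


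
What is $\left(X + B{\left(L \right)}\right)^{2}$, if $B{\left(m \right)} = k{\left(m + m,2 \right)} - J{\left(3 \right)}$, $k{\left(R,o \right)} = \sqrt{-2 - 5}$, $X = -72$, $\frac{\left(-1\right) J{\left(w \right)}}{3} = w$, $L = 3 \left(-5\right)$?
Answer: $\left(63 - i \sqrt{7}\right)^{2} \approx 3962.0 - 333.36 i$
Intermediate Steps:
$L = -15$
$J{\left(w \right)} = - 3 w$
$k{\left(R,o \right)} = i \sqrt{7}$ ($k{\left(R,o \right)} = \sqrt{-7} = i \sqrt{7}$)
$B{\left(m \right)} = 9 + i \sqrt{7}$ ($B{\left(m \right)} = i \sqrt{7} - \left(-3\right) 3 = i \sqrt{7} - -9 = i \sqrt{7} + 9 = 9 + i \sqrt{7}$)
$\left(X + B{\left(L \right)}\right)^{2} = \left(-72 + \left(9 + i \sqrt{7}\right)\right)^{2} = \left(-63 + i \sqrt{7}\right)^{2}$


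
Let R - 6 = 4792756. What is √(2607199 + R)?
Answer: √7399961 ≈ 2720.3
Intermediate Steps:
R = 4792762 (R = 6 + 4792756 = 4792762)
√(2607199 + R) = √(2607199 + 4792762) = √7399961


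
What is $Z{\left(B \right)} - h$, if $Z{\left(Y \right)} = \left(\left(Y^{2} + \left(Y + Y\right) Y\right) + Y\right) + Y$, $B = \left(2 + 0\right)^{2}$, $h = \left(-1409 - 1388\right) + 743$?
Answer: $2110$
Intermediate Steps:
$h = -2054$ ($h = -2797 + 743 = -2054$)
$B = 4$ ($B = 2^{2} = 4$)
$Z{\left(Y \right)} = 2 Y + 3 Y^{2}$ ($Z{\left(Y \right)} = \left(\left(Y^{2} + 2 Y Y\right) + Y\right) + Y = \left(\left(Y^{2} + 2 Y^{2}\right) + Y\right) + Y = \left(3 Y^{2} + Y\right) + Y = \left(Y + 3 Y^{2}\right) + Y = 2 Y + 3 Y^{2}$)
$Z{\left(B \right)} - h = 4 \left(2 + 3 \cdot 4\right) - -2054 = 4 \left(2 + 12\right) + 2054 = 4 \cdot 14 + 2054 = 56 + 2054 = 2110$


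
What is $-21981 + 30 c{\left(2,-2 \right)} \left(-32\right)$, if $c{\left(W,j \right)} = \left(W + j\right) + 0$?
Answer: $-21981$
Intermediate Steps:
$c{\left(W,j \right)} = W + j$
$-21981 + 30 c{\left(2,-2 \right)} \left(-32\right) = -21981 + 30 \left(2 - 2\right) \left(-32\right) = -21981 + 30 \cdot 0 \left(-32\right) = -21981 + 0 \left(-32\right) = -21981 + 0 = -21981$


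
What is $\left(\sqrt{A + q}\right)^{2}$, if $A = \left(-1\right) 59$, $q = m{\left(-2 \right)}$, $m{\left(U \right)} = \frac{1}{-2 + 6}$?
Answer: $- \frac{235}{4} \approx -58.75$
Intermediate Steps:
$m{\left(U \right)} = \frac{1}{4}$
$q = \frac{1}{4} \approx 0.25$
$A = -59$
$\left(\sqrt{A + q}\right)^{2} = \left(\sqrt{-59 + \frac{1}{4}}\right)^{2} = \left(\sqrt{- \frac{235}{4}}\right)^{2} = \left(\frac{i \sqrt{235}}{2}\right)^{2} = - \frac{235}{4}$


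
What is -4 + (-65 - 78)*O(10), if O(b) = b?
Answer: -1434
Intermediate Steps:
-4 + (-65 - 78)*O(10) = -4 + (-65 - 78)*10 = -4 - 143*10 = -4 - 1430 = -1434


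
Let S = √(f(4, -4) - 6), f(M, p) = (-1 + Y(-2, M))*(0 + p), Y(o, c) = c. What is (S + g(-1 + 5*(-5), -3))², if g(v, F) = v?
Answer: 658 - 156*I*√2 ≈ 658.0 - 220.62*I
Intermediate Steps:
f(M, p) = p*(-1 + M) (f(M, p) = (-1 + M)*(0 + p) = (-1 + M)*p = p*(-1 + M))
S = 3*I*√2 (S = √(-4*(-1 + 4) - 6) = √(-4*3 - 6) = √(-12 - 6) = √(-18) = 3*I*√2 ≈ 4.2426*I)
(S + g(-1 + 5*(-5), -3))² = (3*I*√2 + (-1 + 5*(-5)))² = (3*I*√2 + (-1 - 25))² = (3*I*√2 - 26)² = (-26 + 3*I*√2)²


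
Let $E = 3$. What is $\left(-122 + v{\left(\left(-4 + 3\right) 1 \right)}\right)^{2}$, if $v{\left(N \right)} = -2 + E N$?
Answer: $16129$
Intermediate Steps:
$v{\left(N \right)} = -2 + 3 N$
$\left(-122 + v{\left(\left(-4 + 3\right) 1 \right)}\right)^{2} = \left(-122 + \left(-2 + 3 \left(-4 + 3\right) 1\right)\right)^{2} = \left(-122 + \left(-2 + 3 \left(\left(-1\right) 1\right)\right)\right)^{2} = \left(-122 + \left(-2 + 3 \left(-1\right)\right)\right)^{2} = \left(-122 - 5\right)^{2} = \left(-127\right)^{2} = 16129$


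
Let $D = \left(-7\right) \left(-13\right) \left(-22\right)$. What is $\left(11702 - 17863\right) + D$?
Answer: $-8163$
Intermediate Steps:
$D = -2002$ ($D = 91 \left(-22\right) = -2002$)
$\left(11702 - 17863\right) + D = \left(11702 - 17863\right) - 2002 = -6161 - 2002 = -8163$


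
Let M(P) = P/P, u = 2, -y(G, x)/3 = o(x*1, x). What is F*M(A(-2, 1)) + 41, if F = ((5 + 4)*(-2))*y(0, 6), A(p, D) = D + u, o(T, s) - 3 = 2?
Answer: 311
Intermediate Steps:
o(T, s) = 5 (o(T, s) = 3 + 2 = 5)
y(G, x) = -15 (y(G, x) = -3*5 = -15)
A(p, D) = 2 + D (A(p, D) = D + 2 = 2 + D)
F = 270 (F = ((5 + 4)*(-2))*(-15) = (9*(-2))*(-15) = -18*(-15) = 270)
M(P) = 1
F*M(A(-2, 1)) + 41 = 270*1 + 41 = 270 + 41 = 311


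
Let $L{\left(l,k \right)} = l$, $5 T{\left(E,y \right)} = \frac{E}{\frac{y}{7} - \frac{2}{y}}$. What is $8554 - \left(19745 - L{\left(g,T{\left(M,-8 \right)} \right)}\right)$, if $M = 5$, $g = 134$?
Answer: $-11057$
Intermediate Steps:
$T{\left(E,y \right)} = \frac{E}{5 \left(- \frac{2}{y} + \frac{y}{7}\right)}$ ($T{\left(E,y \right)} = \frac{E \frac{1}{\frac{y}{7} - \frac{2}{y}}}{5} = \frac{E \frac{1}{- \frac{2}{y} + \frac{y}{7}}}{5} = \frac{E}{5 \left(- \frac{2}{y} + \frac{y}{7}\right)}$)
$8554 - \left(19745 - L{\left(g,T{\left(M,-8 \right)} \right)}\right) = 8554 - \left(19745 - 134\right) = 8554 - 19611 = -11057$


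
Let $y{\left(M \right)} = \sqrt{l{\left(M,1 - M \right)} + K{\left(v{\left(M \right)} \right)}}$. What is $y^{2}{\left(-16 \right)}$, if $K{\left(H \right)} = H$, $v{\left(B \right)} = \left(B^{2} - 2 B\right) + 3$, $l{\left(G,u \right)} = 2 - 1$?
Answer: $292$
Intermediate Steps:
$l{\left(G,u \right)} = 1$ ($l{\left(G,u \right)} = 2 - 1 = 1$)
$v{\left(B \right)} = 3 + B^{2} - 2 B$
$y{\left(M \right)} = \sqrt{4 + M^{2} - 2 M}$ ($y{\left(M \right)} = \sqrt{1 + \left(3 + M^{2} - 2 M\right)} = \sqrt{4 + M^{2} - 2 M}$)
$y^{2}{\left(-16 \right)} = \left(\sqrt{4 + \left(-16\right)^{2} - -32}\right)^{2} = \left(\sqrt{4 + 256 + 32}\right)^{2} = \left(\sqrt{292}\right)^{2} = \left(2 \sqrt{73}\right)^{2} = 292$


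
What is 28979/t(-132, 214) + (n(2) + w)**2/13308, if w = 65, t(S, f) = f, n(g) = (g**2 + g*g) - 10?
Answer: 64416983/474652 ≈ 135.71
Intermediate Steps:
n(g) = -10 + 2*g**2 (n(g) = (g**2 + g**2) - 10 = 2*g**2 - 10 = -10 + 2*g**2)
28979/t(-132, 214) + (n(2) + w)**2/13308 = 28979/214 + ((-10 + 2*2**2) + 65)**2/13308 = 28979*(1/214) + ((-10 + 2*4) + 65)**2*(1/13308) = 28979/214 + ((-10 + 8) + 65)**2*(1/13308) = 28979/214 + (-2 + 65)**2*(1/13308) = 28979/214 + 63**2*(1/13308) = 28979/214 + 3969*(1/13308) = 28979/214 + 1323/4436 = 64416983/474652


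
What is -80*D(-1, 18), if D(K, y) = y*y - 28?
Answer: -23680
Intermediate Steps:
D(K, y) = -28 + y**2 (D(K, y) = y**2 - 28 = -28 + y**2)
-80*D(-1, 18) = -80*(-28 + 18**2) = -80*(-28 + 324) = -80*296 = -23680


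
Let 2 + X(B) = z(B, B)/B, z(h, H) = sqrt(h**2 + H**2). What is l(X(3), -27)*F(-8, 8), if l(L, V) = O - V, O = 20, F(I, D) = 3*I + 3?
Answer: -987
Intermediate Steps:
z(h, H) = sqrt(H**2 + h**2)
F(I, D) = 3 + 3*I
X(B) = -2 + sqrt(2)*sqrt(B**2)/B (X(B) = -2 + sqrt(B**2 + B**2)/B = -2 + sqrt(2*B**2)/B = -2 + (sqrt(2)*sqrt(B**2))/B = -2 + sqrt(2)*sqrt(B**2)/B)
l(L, V) = 20 - V
l(X(3), -27)*F(-8, 8) = (20 - 1*(-27))*(3 + 3*(-8)) = (20 + 27)*(3 - 24) = 47*(-21) = -987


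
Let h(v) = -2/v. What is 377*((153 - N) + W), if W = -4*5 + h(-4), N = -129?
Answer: 197925/2 ≈ 98963.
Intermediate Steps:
W = -39/2 (W = -4*5 - 2/(-4) = -20 - 2*(-1/4) = -20 + 1/2 = -39/2 ≈ -19.500)
377*((153 - N) + W) = 377*((153 - 1*(-129)) - 39/2) = 377*((153 + 129) - 39/2) = 377*(282 - 39/2) = 377*(525/2) = 197925/2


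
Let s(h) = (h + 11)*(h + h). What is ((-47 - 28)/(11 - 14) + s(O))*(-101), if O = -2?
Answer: 1111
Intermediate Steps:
s(h) = 2*h*(11 + h) (s(h) = (11 + h)*(2*h) = 2*h*(11 + h))
((-47 - 28)/(11 - 14) + s(O))*(-101) = ((-47 - 28)/(11 - 14) + 2*(-2)*(11 - 2))*(-101) = (-75/(-3) + 2*(-2)*9)*(-101) = (-75*(-⅓) - 36)*(-101) = (25 - 36)*(-101) = -11*(-101) = 1111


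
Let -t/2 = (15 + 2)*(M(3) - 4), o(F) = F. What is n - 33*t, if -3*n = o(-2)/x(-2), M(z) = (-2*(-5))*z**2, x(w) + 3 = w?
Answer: 1447378/15 ≈ 96492.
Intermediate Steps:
x(w) = -3 + w
M(z) = 10*z**2
n = -2/15 (n = -(-2)/(3*(-3 - 2)) = -(-2)/(3*(-5)) = -(-2)*(-1)/(3*5) = -1/3*2/5 = -2/15 ≈ -0.13333)
t = -2924 (t = -2*(15 + 2)*(10*3**2 - 4) = -34*(10*9 - 4) = -34*(90 - 4) = -34*86 = -2*1462 = -2924)
n - 33*t = -2/15 - 33*(-2924) = -2/15 + 96492 = 1447378/15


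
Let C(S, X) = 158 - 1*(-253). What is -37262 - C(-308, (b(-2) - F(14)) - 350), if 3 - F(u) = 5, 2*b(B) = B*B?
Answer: -37673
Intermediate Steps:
b(B) = B**2/2 (b(B) = (B*B)/2 = B**2/2)
F(u) = -2 (F(u) = 3 - 1*5 = 3 - 5 = -2)
C(S, X) = 411 (C(S, X) = 158 + 253 = 411)
-37262 - C(-308, (b(-2) - F(14)) - 350) = -37262 - 1*411 = -37262 - 411 = -37673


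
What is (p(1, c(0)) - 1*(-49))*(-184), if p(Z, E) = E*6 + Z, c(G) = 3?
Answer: -12512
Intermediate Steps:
p(Z, E) = Z + 6*E (p(Z, E) = 6*E + Z = Z + 6*E)
(p(1, c(0)) - 1*(-49))*(-184) = ((1 + 6*3) - 1*(-49))*(-184) = ((1 + 18) + 49)*(-184) = (19 + 49)*(-184) = 68*(-184) = -12512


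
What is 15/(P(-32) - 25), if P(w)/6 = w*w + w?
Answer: 15/5927 ≈ 0.0025308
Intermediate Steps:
P(w) = 6*w + 6*w**2 (P(w) = 6*(w*w + w) = 6*(w**2 + w) = 6*(w + w**2) = 6*w + 6*w**2)
15/(P(-32) - 25) = 15/(6*(-32)*(1 - 32) - 25) = 15/(6*(-32)*(-31) - 25) = 15/(5952 - 25) = 15/5927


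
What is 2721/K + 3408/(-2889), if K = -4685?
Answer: -7942483/4511655 ≈ -1.7604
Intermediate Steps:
2721/K + 3408/(-2889) = 2721/(-4685) + 3408/(-2889) = 2721*(-1/4685) + 3408*(-1/2889) = -2721/4685 - 1136/963 = -7942483/4511655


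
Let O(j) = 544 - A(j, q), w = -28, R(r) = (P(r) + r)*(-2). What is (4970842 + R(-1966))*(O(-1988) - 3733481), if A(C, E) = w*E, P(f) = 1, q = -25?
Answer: -18573992805764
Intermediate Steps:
R(r) = -2 - 2*r (R(r) = (1 + r)*(-2) = -2 - 2*r)
A(C, E) = -28*E
O(j) = -156 (O(j) = 544 - (-28)*(-25) = 544 - 1*700 = 544 - 700 = -156)
(4970842 + R(-1966))*(O(-1988) - 3733481) = (4970842 + (-2 - 2*(-1966)))*(-156 - 3733481) = (4970842 + (-2 + 3932))*(-3733637) = (4970842 + 3930)*(-3733637) = 4974772*(-3733637) = -18573992805764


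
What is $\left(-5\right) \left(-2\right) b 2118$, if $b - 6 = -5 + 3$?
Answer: $84720$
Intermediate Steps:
$b = 4$ ($b = 6 + \left(-5 + 3\right) = 6 - 2 = 4$)
$\left(-5\right) \left(-2\right) b 2118 = \left(-5\right) \left(-2\right) 4 \cdot 2118 = 10 \cdot 4 \cdot 2118 = 40 \cdot 2118 = 84720$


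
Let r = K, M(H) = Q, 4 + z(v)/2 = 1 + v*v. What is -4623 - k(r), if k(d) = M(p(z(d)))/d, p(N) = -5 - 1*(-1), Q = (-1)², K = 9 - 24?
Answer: -69344/15 ≈ -4622.9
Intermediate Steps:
z(v) = -6 + 2*v² (z(v) = -8 + 2*(1 + v*v) = -8 + 2*(1 + v²) = -8 + (2 + 2*v²) = -6 + 2*v²)
K = -15
Q = 1
p(N) = -4 (p(N) = -5 + 1 = -4)
M(H) = 1
r = -15
k(d) = 1/d
-4623 - k(r) = -4623 - 1/(-15) = -4623 - 1*(-1/15) = -4623 + 1/15 = -69344/15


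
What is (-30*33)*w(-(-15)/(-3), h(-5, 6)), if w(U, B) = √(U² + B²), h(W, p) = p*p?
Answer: -990*√1321 ≈ -35982.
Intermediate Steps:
h(W, p) = p²
w(U, B) = √(B² + U²)
(-30*33)*w(-(-15)/(-3), h(-5, 6)) = (-30*33)*√((6²)² + (-(-15)/(-3))²) = -990*√(36² + (-(-15)*(-1)/3)²) = -990*√(1296 + (-5*1)²) = -990*√(1296 + (-5)²) = -990*√(1296 + 25) = -990*√1321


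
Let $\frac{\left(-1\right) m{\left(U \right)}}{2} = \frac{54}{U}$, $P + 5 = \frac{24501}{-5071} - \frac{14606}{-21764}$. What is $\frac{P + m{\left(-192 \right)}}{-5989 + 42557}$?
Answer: $- \frac{3795674033}{16143344970368} \approx -0.00023512$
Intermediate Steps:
$P = - \frac{505499479}{55182622}$ ($P = -5 + \left(\frac{24501}{-5071} - \frac{14606}{-21764}\right) = -5 + \left(24501 \left(- \frac{1}{5071}\right) - - \frac{7303}{10882}\right) = -5 + \left(- \frac{24501}{5071} + \frac{7303}{10882}\right) = -5 - \frac{229586369}{55182622} = - \frac{505499479}{55182622} \approx -9.1605$)
$m{\left(U \right)} = - \frac{108}{U}$ ($m{\left(U \right)} = - 2 \frac{54}{U} = - \frac{108}{U}$)
$\frac{P + m{\left(-192 \right)}}{-5989 + 42557} = \frac{- \frac{505499479}{55182622} - \frac{108}{-192}}{-5989 + 42557} = \frac{- \frac{505499479}{55182622} - - \frac{9}{16}}{36568} = \left(- \frac{505499479}{55182622} + \frac{9}{16}\right) \frac{1}{36568} = \left(- \frac{3795674033}{441460976}\right) \frac{1}{36568} = - \frac{3795674033}{16143344970368}$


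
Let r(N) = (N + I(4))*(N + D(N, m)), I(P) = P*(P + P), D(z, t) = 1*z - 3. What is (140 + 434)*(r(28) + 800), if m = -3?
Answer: 2284520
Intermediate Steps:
D(z, t) = -3 + z (D(z, t) = z - 3 = -3 + z)
I(P) = 2*P² (I(P) = P*(2*P) = 2*P²)
r(N) = (-3 + 2*N)*(32 + N) (r(N) = (N + 2*4²)*(N + (-3 + N)) = (N + 2*16)*(-3 + 2*N) = (N + 32)*(-3 + 2*N) = (32 + N)*(-3 + 2*N) = (-3 + 2*N)*(32 + N))
(140 + 434)*(r(28) + 800) = (140 + 434)*((-96 + 2*28² + 61*28) + 800) = 574*((-96 + 2*784 + 1708) + 800) = 574*((-96 + 1568 + 1708) + 800) = 574*(3180 + 800) = 574*3980 = 2284520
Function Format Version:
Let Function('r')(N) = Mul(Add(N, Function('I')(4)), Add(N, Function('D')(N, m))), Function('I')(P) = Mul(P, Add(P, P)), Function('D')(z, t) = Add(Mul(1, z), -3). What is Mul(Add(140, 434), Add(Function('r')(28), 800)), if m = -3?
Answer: 2284520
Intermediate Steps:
Function('D')(z, t) = Add(-3, z) (Function('D')(z, t) = Add(z, -3) = Add(-3, z))
Function('I')(P) = Mul(2, Pow(P, 2)) (Function('I')(P) = Mul(P, Mul(2, P)) = Mul(2, Pow(P, 2)))
Function('r')(N) = Mul(Add(-3, Mul(2, N)), Add(32, N)) (Function('r')(N) = Mul(Add(N, Mul(2, Pow(4, 2))), Add(N, Add(-3, N))) = Mul(Add(N, Mul(2, 16)), Add(-3, Mul(2, N))) = Mul(Add(N, 32), Add(-3, Mul(2, N))) = Mul(Add(32, N), Add(-3, Mul(2, N))) = Mul(Add(-3, Mul(2, N)), Add(32, N)))
Mul(Add(140, 434), Add(Function('r')(28), 800)) = Mul(Add(140, 434), Add(Add(-96, Mul(2, Pow(28, 2)), Mul(61, 28)), 800)) = Mul(574, Add(Add(-96, Mul(2, 784), 1708), 800)) = Mul(574, Add(Add(-96, 1568, 1708), 800)) = Mul(574, Add(3180, 800)) = Mul(574, 3980) = 2284520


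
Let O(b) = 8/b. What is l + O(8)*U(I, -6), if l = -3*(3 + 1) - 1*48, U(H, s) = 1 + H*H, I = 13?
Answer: 110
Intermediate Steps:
U(H, s) = 1 + H²
l = -60 (l = -3*4 - 48 = -12 - 48 = -60)
l + O(8)*U(I, -6) = -60 + (8/8)*(1 + 13²) = -60 + (8*(⅛))*(1 + 169) = -60 + 1*170 = -60 + 170 = 110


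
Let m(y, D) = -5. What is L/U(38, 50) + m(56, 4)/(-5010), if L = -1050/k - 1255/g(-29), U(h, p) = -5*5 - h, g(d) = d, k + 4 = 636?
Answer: -63590063/96414444 ≈ -0.65955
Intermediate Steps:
k = 632 (k = -4 + 636 = 632)
U(h, p) = -25 - h
L = 381355/9164 (L = -1050/632 - 1255/(-29) = -1050*1/632 - 1255*(-1/29) = -525/316 + 1255/29 = 381355/9164 ≈ 41.614)
L/U(38, 50) + m(56, 4)/(-5010) = 381355/(9164*(-25 - 1*38)) - 5/(-5010) = 381355/(9164*(-25 - 38)) - 5*(-1/5010) = (381355/9164)/(-63) + 1/1002 = (381355/9164)*(-1/63) + 1/1002 = -381355/577332 + 1/1002 = -63590063/96414444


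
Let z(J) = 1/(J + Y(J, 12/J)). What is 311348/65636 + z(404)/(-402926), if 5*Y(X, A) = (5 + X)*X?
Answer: 5245574840343827/1105831899437904 ≈ 4.7436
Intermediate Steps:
Y(X, A) = X*(5 + X)/5 (Y(X, A) = ((5 + X)*X)/5 = (X*(5 + X))/5 = X*(5 + X)/5)
z(J) = 1/(J + J*(5 + J)/5)
311348/65636 + z(404)/(-402926) = 311348/65636 + (5/(404*(10 + 404)))/(-402926) = 311348*(1/65636) + (5*(1/404)/414)*(-1/402926) = 77837/16409 + (5*(1/404)*(1/414))*(-1/402926) = 77837/16409 + (5/167256)*(-1/402926) = 77837/16409 - 5/67391791056 = 5245574840343827/1105831899437904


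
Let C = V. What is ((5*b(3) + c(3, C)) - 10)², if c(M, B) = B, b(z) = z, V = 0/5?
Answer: 25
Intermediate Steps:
V = 0 (V = 0*(⅕) = 0)
C = 0
((5*b(3) + c(3, C)) - 10)² = ((5*3 + 0) - 10)² = ((15 + 0) - 10)² = (15 - 10)² = 5² = 25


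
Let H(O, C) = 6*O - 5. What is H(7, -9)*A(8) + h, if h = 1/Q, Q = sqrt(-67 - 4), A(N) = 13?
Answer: 481 - I*sqrt(71)/71 ≈ 481.0 - 0.11868*I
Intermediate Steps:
Q = I*sqrt(71) (Q = sqrt(-71) = I*sqrt(71) ≈ 8.4261*I)
H(O, C) = -5 + 6*O
h = -I*sqrt(71)/71 (h = 1/(I*sqrt(71)) = -I*sqrt(71)/71 ≈ -0.11868*I)
H(7, -9)*A(8) + h = (-5 + 6*7)*13 - I*sqrt(71)/71 = (-5 + 42)*13 - I*sqrt(71)/71 = 37*13 - I*sqrt(71)/71 = 481 - I*sqrt(71)/71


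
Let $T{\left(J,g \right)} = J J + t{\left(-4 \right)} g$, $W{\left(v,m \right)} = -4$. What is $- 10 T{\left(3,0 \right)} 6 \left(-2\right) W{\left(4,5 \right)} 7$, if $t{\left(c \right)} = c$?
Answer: $-30240$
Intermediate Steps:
$T{\left(J,g \right)} = J^{2} - 4 g$ ($T{\left(J,g \right)} = J J - 4 g = J^{2} - 4 g$)
$- 10 T{\left(3,0 \right)} 6 \left(-2\right) W{\left(4,5 \right)} 7 = - 10 \left(3^{2} - 0\right) 6 \left(-2\right) \left(\left(-4\right) 7\right) = - 10 \left(9 + 0\right) \left(-12\right) \left(-28\right) = \left(-10\right) 9 \left(-12\right) \left(-28\right) = \left(-90\right) \left(-12\right) \left(-28\right) = 1080 \left(-28\right) = -30240$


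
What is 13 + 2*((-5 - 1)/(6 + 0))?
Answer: 11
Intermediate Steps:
13 + 2*((-5 - 1)/(6 + 0)) = 13 + 2*(-6/6) = 13 + 2*(-6*⅙) = 13 + 2*(-1) = 13 - 2 = 11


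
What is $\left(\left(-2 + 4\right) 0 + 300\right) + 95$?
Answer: $395$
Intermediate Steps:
$\left(\left(-2 + 4\right) 0 + 300\right) + 95 = \left(2 \cdot 0 + 300\right) + 95 = \left(0 + 300\right) + 95 = 300 + 95 = 395$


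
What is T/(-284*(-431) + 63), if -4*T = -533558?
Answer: 266779/244934 ≈ 1.0892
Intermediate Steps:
T = 266779/2 (T = -¼*(-533558) = 266779/2 ≈ 1.3339e+5)
T/(-284*(-431) + 63) = 266779/(2*(-284*(-431) + 63)) = 266779/(2*(122404 + 63)) = (266779/2)/122467 = (266779/2)*(1/122467) = 266779/244934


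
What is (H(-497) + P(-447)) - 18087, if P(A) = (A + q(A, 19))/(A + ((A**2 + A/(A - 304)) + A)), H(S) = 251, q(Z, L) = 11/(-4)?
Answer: -10657768453577/597542448 ≈ -17836.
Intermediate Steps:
q(Z, L) = -11/4 (q(Z, L) = 11*(-1/4) = -11/4)
P(A) = (-11/4 + A)/(A**2 + 2*A + A/(-304 + A)) (P(A) = (A - 11/4)/(A + ((A**2 + A/(A - 304)) + A)) = (-11/4 + A)/(A + ((A**2 + A/(-304 + A)) + A)) = (-11/4 + A)/(A + (A + A**2 + A/(-304 + A))) = (-11/4 + A)/(A**2 + 2*A + A/(-304 + A)))
(H(-497) + P(-447)) - 18087 = (251 + (-836 - 1*(-447)**2 + (1227/4)*(-447))/((-447)*(607 - 1*(-447)**2 + 302*(-447)))) - 18087 = (251 - (-836 - 1*199809 - 548469/4)/(447*(607 - 1*199809 - 134994))) - 18087 = (251 - (-836 - 199809 - 548469/4)/(447*(607 - 199809 - 134994))) - 18087 = (251 - 1/447*(-1351049/4)/(-334196)) - 18087 = (251 - 1/447*(-1/334196)*(-1351049/4)) - 18087 = (251 - 1351049/597542448) - 18087 = 149981803399/597542448 - 18087 = -10657768453577/597542448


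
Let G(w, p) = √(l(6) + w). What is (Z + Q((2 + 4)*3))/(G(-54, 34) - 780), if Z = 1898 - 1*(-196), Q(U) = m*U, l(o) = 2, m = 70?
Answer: -50310/11701 - 129*I*√13/11701 ≈ -4.2996 - 0.03975*I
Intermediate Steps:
G(w, p) = √(2 + w)
Q(U) = 70*U
Z = 2094 (Z = 1898 + 196 = 2094)
(Z + Q((2 + 4)*3))/(G(-54, 34) - 780) = (2094 + 70*((2 + 4)*3))/(√(2 - 54) - 780) = (2094 + 70*(6*3))/(√(-52) - 780) = (2094 + 70*18)/(2*I*√13 - 780) = (2094 + 1260)/(-780 + 2*I*√13) = 3354/(-780 + 2*I*√13)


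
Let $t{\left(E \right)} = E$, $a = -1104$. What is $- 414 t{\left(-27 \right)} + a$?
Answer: $10074$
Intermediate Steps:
$- 414 t{\left(-27 \right)} + a = \left(-414\right) \left(-27\right) - 1104 = 11178 - 1104 = 10074$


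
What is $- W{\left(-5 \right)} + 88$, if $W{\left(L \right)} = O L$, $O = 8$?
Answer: $128$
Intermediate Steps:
$W{\left(L \right)} = 8 L$
$- W{\left(-5 \right)} + 88 = - 8 \left(-5\right) + 88 = \left(-1\right) \left(-40\right) + 88 = 40 + 88 = 128$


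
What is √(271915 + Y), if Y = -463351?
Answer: 2*I*√47859 ≈ 437.53*I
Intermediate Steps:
√(271915 + Y) = √(271915 - 463351) = √(-191436) = 2*I*√47859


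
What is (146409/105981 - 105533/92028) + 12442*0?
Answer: 763078193/3251073156 ≈ 0.23472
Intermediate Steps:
(146409/105981 - 105533/92028) + 12442*0 = (146409*(1/105981) - 105533*1/92028) + 0 = (48803/35327 - 105533/92028) + 0 = 763078193/3251073156 + 0 = 763078193/3251073156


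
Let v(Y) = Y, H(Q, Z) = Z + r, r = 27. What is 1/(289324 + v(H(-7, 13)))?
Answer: 1/289364 ≈ 3.4559e-6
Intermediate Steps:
H(Q, Z) = 27 + Z (H(Q, Z) = Z + 27 = 27 + Z)
1/(289324 + v(H(-7, 13))) = 1/(289324 + (27 + 13)) = 1/(289324 + 40) = 1/289364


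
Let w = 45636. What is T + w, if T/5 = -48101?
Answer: -194869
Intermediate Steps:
T = -240505 (T = 5*(-48101) = -240505)
T + w = -240505 + 45636 = -194869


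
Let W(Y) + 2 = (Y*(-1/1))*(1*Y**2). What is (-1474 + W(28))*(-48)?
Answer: 1124544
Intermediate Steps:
W(Y) = -2 - Y**3 (W(Y) = -2 + (Y*(-1/1))*(1*Y**2) = -2 + (Y*(-1*1))*Y**2 = -2 + (Y*(-1))*Y**2 = -2 + (-Y)*Y**2 = -2 - Y**3)
(-1474 + W(28))*(-48) = (-1474 + (-2 - 1*28**3))*(-48) = (-1474 + (-2 - 1*21952))*(-48) = (-1474 + (-2 - 21952))*(-48) = (-1474 - 21954)*(-48) = -23428*(-48) = 1124544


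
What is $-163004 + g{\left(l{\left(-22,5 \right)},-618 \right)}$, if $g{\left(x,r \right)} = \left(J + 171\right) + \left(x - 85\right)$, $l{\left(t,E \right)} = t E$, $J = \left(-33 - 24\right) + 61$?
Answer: $-163024$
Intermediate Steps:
$J = 4$ ($J = -57 + 61 = 4$)
$l{\left(t,E \right)} = E t$
$g{\left(x,r \right)} = 90 + x$ ($g{\left(x,r \right)} = \left(4 + 171\right) + \left(x - 85\right) = 175 + \left(x - 85\right) = 175 + \left(-85 + x\right) = 90 + x$)
$-163004 + g{\left(l{\left(-22,5 \right)},-618 \right)} = -163004 + \left(90 + 5 \left(-22\right)\right) = -163004 + \left(90 - 110\right) = -163004 - 20 = -163024$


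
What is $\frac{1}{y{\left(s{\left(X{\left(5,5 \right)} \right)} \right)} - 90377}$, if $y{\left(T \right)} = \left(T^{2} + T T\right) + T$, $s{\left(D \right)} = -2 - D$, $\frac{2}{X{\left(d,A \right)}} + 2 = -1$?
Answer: $- \frac{9}{813373} \approx -1.1065 \cdot 10^{-5}$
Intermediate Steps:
$X{\left(d,A \right)} = - \frac{2}{3}$ ($X{\left(d,A \right)} = \frac{2}{-2 - 1} = \frac{2}{-3} = 2 \left(- \frac{1}{3}\right) = - \frac{2}{3}$)
$y{\left(T \right)} = T + 2 T^{2}$ ($y{\left(T \right)} = \left(T^{2} + T^{2}\right) + T = 2 T^{2} + T = T + 2 T^{2}$)
$\frac{1}{y{\left(s{\left(X{\left(5,5 \right)} \right)} \right)} - 90377} = \frac{1}{\left(-2 - - \frac{2}{3}\right) \left(1 + 2 \left(-2 - - \frac{2}{3}\right)\right) - 90377} = \frac{1}{\left(-2 + \frac{2}{3}\right) \left(1 + 2 \left(-2 + \frac{2}{3}\right)\right) - 90377} = \frac{1}{- \frac{4 \left(1 + 2 \left(- \frac{4}{3}\right)\right)}{3} - 90377} = \frac{1}{- \frac{4 \left(1 - \frac{8}{3}\right)}{3} - 90377} = \frac{1}{\left(- \frac{4}{3}\right) \left(- \frac{5}{3}\right) - 90377} = \frac{1}{\frac{20}{9} - 90377} = \frac{1}{- \frac{813373}{9}} = - \frac{9}{813373}$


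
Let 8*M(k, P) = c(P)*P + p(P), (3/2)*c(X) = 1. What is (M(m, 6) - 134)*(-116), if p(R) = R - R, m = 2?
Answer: 15486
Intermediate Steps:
c(X) = 2/3 (c(X) = (2/3)*1 = 2/3)
p(R) = 0
M(k, P) = P/12 (M(k, P) = (2*P/3 + 0)/8 = (2*P/3)/8 = P/12)
(M(m, 6) - 134)*(-116) = ((1/12)*6 - 134)*(-116) = (1/2 - 134)*(-116) = -267/2*(-116) = 15486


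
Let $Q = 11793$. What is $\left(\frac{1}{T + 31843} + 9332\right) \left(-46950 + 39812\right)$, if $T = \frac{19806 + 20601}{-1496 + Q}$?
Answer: $- \frac{10921932441462417}{163963889} \approx -6.6612 \cdot 10^{7}$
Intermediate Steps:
$T = \frac{40407}{10297}$ ($T = \frac{19806 + 20601}{-1496 + 11793} = \frac{40407}{10297} \approx 3.9242$)
$\left(\frac{1}{T + 31843} + 9332\right) \left(-46950 + 39812\right) = \left(\frac{1}{\frac{40407}{10297} + 31843} + 9332\right) \left(-46950 + 39812\right) = \left(\frac{1}{\frac{327927778}{10297}} + 9332\right) \left(-7138\right) = \left(\frac{10297}{327927778} + 9332\right) \left(-7138\right) = \frac{3060222034593}{327927778} \left(-7138\right) = - \frac{10921932441462417}{163963889}$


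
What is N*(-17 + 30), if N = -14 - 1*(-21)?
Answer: 91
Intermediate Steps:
N = 7 (N = -14 + 21 = 7)
N*(-17 + 30) = 7*(-17 + 30) = 7*13 = 91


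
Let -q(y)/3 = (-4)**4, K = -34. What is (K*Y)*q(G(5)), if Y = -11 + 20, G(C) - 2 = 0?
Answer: 235008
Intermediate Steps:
G(C) = 2 (G(C) = 2 + 0 = 2)
q(y) = -768 (q(y) = -3*(-4)**4 = -3*256 = -768)
Y = 9
(K*Y)*q(G(5)) = -34*9*(-768) = -306*(-768) = 235008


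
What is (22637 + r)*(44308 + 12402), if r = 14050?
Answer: 2080519770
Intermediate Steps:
(22637 + r)*(44308 + 12402) = (22637 + 14050)*(44308 + 12402) = 36687*56710 = 2080519770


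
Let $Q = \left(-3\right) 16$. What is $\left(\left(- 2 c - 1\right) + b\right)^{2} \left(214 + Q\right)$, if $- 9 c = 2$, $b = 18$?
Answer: $\frac{4091734}{81} \approx 50515.0$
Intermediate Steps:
$c = - \frac{2}{9}$ ($c = \left(- \frac{1}{9}\right) 2 = - \frac{2}{9} \approx -0.22222$)
$Q = -48$
$\left(\left(- 2 c - 1\right) + b\right)^{2} \left(214 + Q\right) = \left(\left(\left(-2\right) \left(- \frac{2}{9}\right) - 1\right) + 18\right)^{2} \left(214 - 48\right) = \left(\left(\frac{4}{9} - 1\right) + 18\right)^{2} \cdot 166 = \left(- \frac{5}{9} + 18\right)^{2} \cdot 166 = \left(\frac{157}{9}\right)^{2} \cdot 166 = \frac{24649}{81} \cdot 166 = \frac{4091734}{81}$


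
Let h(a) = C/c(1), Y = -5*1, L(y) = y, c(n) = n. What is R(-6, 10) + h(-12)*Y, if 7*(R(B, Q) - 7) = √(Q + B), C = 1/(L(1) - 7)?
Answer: 341/42 ≈ 8.1190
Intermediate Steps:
Y = -5
C = -⅙ (C = 1/(1 - 7) = 1/(-6) = -⅙ ≈ -0.16667)
R(B, Q) = 7 + √(B + Q)/7 (R(B, Q) = 7 + √(Q + B)/7 = 7 + √(B + Q)/7)
h(a) = -⅙ (h(a) = -⅙/1 = -⅙*1 = -⅙)
R(-6, 10) + h(-12)*Y = (7 + √(-6 + 10)/7) - ⅙*(-5) = (7 + √4/7) + ⅚ = (7 + (⅐)*2) + ⅚ = (7 + 2/7) + ⅚ = 51/7 + ⅚ = 341/42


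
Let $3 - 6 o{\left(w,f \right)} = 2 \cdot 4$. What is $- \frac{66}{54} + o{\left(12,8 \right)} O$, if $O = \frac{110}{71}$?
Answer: $- \frac{1606}{639} \approx -2.5133$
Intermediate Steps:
$o{\left(w,f \right)} = - \frac{5}{6}$ ($o{\left(w,f \right)} = \frac{1}{2} - \frac{2 \cdot 4}{6} = \frac{1}{2} - \frac{4}{3} = - \frac{5}{6}$)
$O = \frac{110}{71}$ ($O = 110 \cdot \frac{1}{71} = \frac{110}{71} \approx 1.5493$)
$- \frac{66}{54} + o{\left(12,8 \right)} O = - \frac{66}{54} - \frac{275}{213} = \left(-66\right) \frac{1}{54} - \frac{275}{213} = - \frac{11}{9} - \frac{275}{213} = - \frac{1606}{639}$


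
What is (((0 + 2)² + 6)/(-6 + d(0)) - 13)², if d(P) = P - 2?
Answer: 3249/16 ≈ 203.06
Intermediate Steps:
d(P) = -2 + P
(((0 + 2)² + 6)/(-6 + d(0)) - 13)² = (((0 + 2)² + 6)/(-6 + (-2 + 0)) - 13)² = ((2² + 6)/(-6 - 2) - 13)² = ((4 + 6)/(-8) - 13)² = (10*(-⅛) - 13)² = (-5/4 - 13)² = (-57/4)² = 3249/16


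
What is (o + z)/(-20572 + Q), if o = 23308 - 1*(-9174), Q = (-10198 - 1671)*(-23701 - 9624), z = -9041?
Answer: 23441/395513853 ≈ 5.9267e-5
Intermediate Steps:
Q = 395534425 (Q = -11869*(-33325) = 395534425)
o = 32482 (o = 23308 + 9174 = 32482)
(o + z)/(-20572 + Q) = (32482 - 9041)/(-20572 + 395534425) = 23441/395513853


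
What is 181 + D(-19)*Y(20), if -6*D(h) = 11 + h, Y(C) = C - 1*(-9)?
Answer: 659/3 ≈ 219.67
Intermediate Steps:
Y(C) = 9 + C (Y(C) = C + 9 = 9 + C)
D(h) = -11/6 - h/6 (D(h) = -(11 + h)/6 = -11/6 - h/6)
181 + D(-19)*Y(20) = 181 + (-11/6 - ⅙*(-19))*(9 + 20) = 181 + (-11/6 + 19/6)*29 = 181 + (4/3)*29 = 181 + 116/3 = 659/3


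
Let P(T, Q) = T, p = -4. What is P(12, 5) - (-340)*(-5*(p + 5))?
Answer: -1688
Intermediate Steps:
P(12, 5) - (-340)*(-5*(p + 5)) = 12 - (-340)*(-5*(-4 + 5)) = 12 - (-340)*(-5*1) = 12 - (-340)*(-5) = 12 - 1*1700 = 12 - 1700 = -1688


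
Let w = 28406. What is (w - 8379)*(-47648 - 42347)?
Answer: -1802329865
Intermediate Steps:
(w - 8379)*(-47648 - 42347) = (28406 - 8379)*(-47648 - 42347) = 20027*(-89995) = -1802329865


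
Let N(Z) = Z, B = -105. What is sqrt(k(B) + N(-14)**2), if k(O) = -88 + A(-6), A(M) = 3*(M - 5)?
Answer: 5*sqrt(3) ≈ 8.6602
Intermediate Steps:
A(M) = -15 + 3*M (A(M) = 3*(-5 + M) = -15 + 3*M)
k(O) = -121 (k(O) = -88 + (-15 + 3*(-6)) = -88 + (-15 - 18) = -88 - 33 = -121)
sqrt(k(B) + N(-14)**2) = sqrt(-121 + (-14)**2) = sqrt(-121 + 196) = sqrt(75) = 5*sqrt(3)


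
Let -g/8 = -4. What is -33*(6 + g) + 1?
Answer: -1253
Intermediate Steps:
g = 32 (g = -8*(-4) = 32)
-33*(6 + g) + 1 = -33*(6 + 32) + 1 = -33*38 + 1 = -11*114 + 1 = -1254 + 1 = -1253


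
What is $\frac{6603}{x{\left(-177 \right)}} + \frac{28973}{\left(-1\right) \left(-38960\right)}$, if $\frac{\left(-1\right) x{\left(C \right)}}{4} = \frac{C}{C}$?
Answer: $- \frac{64284247}{38960} \approx -1650.0$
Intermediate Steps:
$x{\left(C \right)} = -4$ ($x{\left(C \right)} = - 4 \frac{C}{C} = \left(-4\right) 1 = -4$)
$\frac{6603}{x{\left(-177 \right)}} + \frac{28973}{\left(-1\right) \left(-38960\right)} = \frac{6603}{-4} + \frac{28973}{\left(-1\right) \left(-38960\right)} = 6603 \left(- \frac{1}{4}\right) + \frac{28973}{38960} = - \frac{6603}{4} + 28973 \cdot \frac{1}{38960} = - \frac{6603}{4} + \frac{28973}{38960} = - \frac{64284247}{38960}$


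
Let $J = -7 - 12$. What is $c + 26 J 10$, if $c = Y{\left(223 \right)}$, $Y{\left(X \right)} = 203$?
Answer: $-4737$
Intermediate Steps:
$J = -19$
$c = 203$
$c + 26 J 10 = 203 + 26 \left(-19\right) 10 = 203 - 4940 = -4737$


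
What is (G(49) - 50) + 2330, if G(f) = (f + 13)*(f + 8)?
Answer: 5814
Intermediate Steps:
G(f) = (8 + f)*(13 + f) (G(f) = (13 + f)*(8 + f) = (8 + f)*(13 + f))
(G(49) - 50) + 2330 = ((104 + 49**2 + 21*49) - 50) + 2330 = ((104 + 2401 + 1029) - 50) + 2330 = (3534 - 50) + 2330 = 3484 + 2330 = 5814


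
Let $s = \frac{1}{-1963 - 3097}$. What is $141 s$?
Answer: $- \frac{141}{5060} \approx -0.027866$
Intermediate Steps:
$s = - \frac{1}{5060}$ ($s = \frac{1}{-1963 - 3097} = \frac{1}{-5060} = - \frac{1}{5060} \approx -0.00019763$)
$141 s = 141 \left(- \frac{1}{5060}\right) = - \frac{141}{5060}$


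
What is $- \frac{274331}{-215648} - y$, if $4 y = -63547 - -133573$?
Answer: $- \frac{3774967381}{215648} \approx -17505.0$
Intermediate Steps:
$y = \frac{35013}{2}$ ($y = \frac{-63547 - -133573}{4} = \frac{-63547 + 133573}{4} = \frac{1}{4} \cdot 70026 = \frac{35013}{2} \approx 17507.0$)
$- \frac{274331}{-215648} - y = - \frac{274331}{-215648} - \frac{35013}{2} = \left(-274331\right) \left(- \frac{1}{215648}\right) - \frac{35013}{2} = \frac{274331}{215648} - \frac{35013}{2} = - \frac{3774967381}{215648}$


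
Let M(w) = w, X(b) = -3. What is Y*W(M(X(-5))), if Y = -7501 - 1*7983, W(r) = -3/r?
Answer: -15484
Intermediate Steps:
Y = -15484 (Y = -7501 - 7983 = -15484)
Y*W(M(X(-5))) = -(-46452)/(-3) = -(-46452)*(-1)/3 = -15484*1 = -15484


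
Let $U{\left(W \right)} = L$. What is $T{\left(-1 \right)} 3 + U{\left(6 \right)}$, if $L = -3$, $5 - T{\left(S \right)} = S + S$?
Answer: $18$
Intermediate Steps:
$T{\left(S \right)} = 5 - 2 S$ ($T{\left(S \right)} = 5 - \left(S + S\right) = 5 - 2 S$)
$U{\left(W \right)} = -3$
$T{\left(-1 \right)} 3 + U{\left(6 \right)} = \left(5 - -2\right) 3 - 3 = \left(5 + 2\right) 3 - 3 = 7 \cdot 3 - 3 = 21 - 3 = 18$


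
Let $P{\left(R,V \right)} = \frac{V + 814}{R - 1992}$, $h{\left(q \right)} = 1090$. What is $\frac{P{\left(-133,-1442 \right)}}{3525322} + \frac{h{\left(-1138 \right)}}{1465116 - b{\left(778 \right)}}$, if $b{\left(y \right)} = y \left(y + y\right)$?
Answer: $\frac{2041421734661}{476724446742250} \approx 0.0042822$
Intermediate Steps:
$b{\left(y \right)} = 2 y^{2}$ ($b{\left(y \right)} = y 2 y = 2 y^{2}$)
$P{\left(R,V \right)} = \frac{814 + V}{-1992 + R}$
$\frac{P{\left(-133,-1442 \right)}}{3525322} + \frac{h{\left(-1138 \right)}}{1465116 - b{\left(778 \right)}} = \frac{\frac{1}{-1992 - 133} \left(814 - 1442\right)}{3525322} + \frac{1090}{1465116 - 2 \cdot 778^{2}} = \frac{1}{-2125} \left(-628\right) \frac{1}{3525322} + \frac{1090}{1465116 - 2 \cdot 605284} = \left(- \frac{1}{2125}\right) \left(-628\right) \frac{1}{3525322} + \frac{1090}{1465116 - 1210568} = \frac{628}{2125} \cdot \frac{1}{3525322} + \frac{1090}{1465116 - 1210568} = \frac{314}{3745654625} + \frac{1090}{254548} = \frac{314}{3745654625} + 1090 \cdot \frac{1}{254548} = \frac{314}{3745654625} + \frac{545}{127274} = \frac{2041421734661}{476724446742250}$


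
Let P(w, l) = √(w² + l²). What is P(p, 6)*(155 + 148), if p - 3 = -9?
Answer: 1818*√2 ≈ 2571.0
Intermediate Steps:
p = -6 (p = 3 - 9 = -6)
P(w, l) = √(l² + w²)
P(p, 6)*(155 + 148) = √(6² + (-6)²)*(155 + 148) = √(36 + 36)*303 = √72*303 = (6*√2)*303 = 1818*√2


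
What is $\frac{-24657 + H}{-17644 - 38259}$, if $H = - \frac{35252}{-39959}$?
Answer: $\frac{985233811}{2233827977} \approx 0.44105$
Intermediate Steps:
$H = \frac{35252}{39959}$ ($H = \left(-35252\right) \left(- \frac{1}{39959}\right) = \frac{35252}{39959} \approx 0.8822$)
$\frac{-24657 + H}{-17644 - 38259} = \frac{-24657 + \frac{35252}{39959}}{-17644 - 38259} = - \frac{985233811}{39959 \left(-55903\right)} = \left(- \frac{985233811}{39959}\right) \left(- \frac{1}{55903}\right) = \frac{985233811}{2233827977}$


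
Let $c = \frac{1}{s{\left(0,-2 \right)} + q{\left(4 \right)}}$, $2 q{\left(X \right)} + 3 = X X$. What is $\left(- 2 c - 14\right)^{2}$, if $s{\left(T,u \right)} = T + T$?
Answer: $\frac{34596}{169} \approx 204.71$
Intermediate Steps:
$q{\left(X \right)} = - \frac{3}{2} + \frac{X^{2}}{2}$ ($q{\left(X \right)} = - \frac{3}{2} + \frac{X X}{2} = - \frac{3}{2} + \frac{X^{2}}{2}$)
$s{\left(T,u \right)} = 2 T$
$c = \frac{2}{13}$ ($c = \frac{1}{2 \cdot 0 - \left(\frac{3}{2} - \frac{4^{2}}{2}\right)} = \frac{1}{0 + \left(- \frac{3}{2} + \frac{1}{2} \cdot 16\right)} = \frac{1}{0 + \left(- \frac{3}{2} + 8\right)} = \frac{1}{0 + \frac{13}{2}} = \frac{1}{\frac{13}{2}} = \frac{2}{13} \approx 0.15385$)
$\left(- 2 c - 14\right)^{2} = \left(\left(-2\right) \frac{2}{13} - 14\right)^{2} = \left(- \frac{4}{13} - 14\right)^{2} = \left(- \frac{186}{13}\right)^{2} = \frac{34596}{169}$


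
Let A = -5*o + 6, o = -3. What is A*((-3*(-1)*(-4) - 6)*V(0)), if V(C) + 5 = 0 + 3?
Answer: 756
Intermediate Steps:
V(C) = -2 (V(C) = -5 + (0 + 3) = -5 + 3 = -2)
A = 21 (A = -5*(-3) + 6 = 15 + 6 = 21)
A*((-3*(-1)*(-4) - 6)*V(0)) = 21*((-3*(-1)*(-4) - 6)*(-2)) = 21*((3*(-4) - 6)*(-2)) = 21*((-12 - 6)*(-2)) = 21*(-18*(-2)) = 21*36 = 756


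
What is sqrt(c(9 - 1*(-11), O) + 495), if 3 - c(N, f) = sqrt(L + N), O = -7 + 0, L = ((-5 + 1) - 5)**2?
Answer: sqrt(498 - sqrt(101)) ≈ 22.090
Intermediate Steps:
L = 81 (L = (-4 - 5)**2 = (-9)**2 = 81)
O = -7
c(N, f) = 3 - sqrt(81 + N)
sqrt(c(9 - 1*(-11), O) + 495) = sqrt((3 - sqrt(81 + (9 - 1*(-11)))) + 495) = sqrt((3 - sqrt(81 + (9 + 11))) + 495) = sqrt((3 - sqrt(81 + 20)) + 495) = sqrt((3 - sqrt(101)) + 495) = sqrt(498 - sqrt(101))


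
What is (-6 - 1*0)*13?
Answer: -78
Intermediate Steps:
(-6 - 1*0)*13 = (-6 + 0)*13 = -6*13 = -78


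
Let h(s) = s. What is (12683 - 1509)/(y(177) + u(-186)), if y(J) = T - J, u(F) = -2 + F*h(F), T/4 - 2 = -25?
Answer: 11174/34325 ≈ 0.32554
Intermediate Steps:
T = -92 (T = 8 + 4*(-25) = 8 - 100 = -92)
u(F) = -2 + F² (u(F) = -2 + F*F = -2 + F²)
y(J) = -92 - J
(12683 - 1509)/(y(177) + u(-186)) = (12683 - 1509)/((-92 - 1*177) + (-2 + (-186)²)) = 11174/((-92 - 177) + (-2 + 34596)) = 11174/(-269 + 34594) = 11174/34325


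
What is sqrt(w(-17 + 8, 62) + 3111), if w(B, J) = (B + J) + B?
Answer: sqrt(3155) ≈ 56.169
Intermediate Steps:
w(B, J) = J + 2*B
sqrt(w(-17 + 8, 62) + 3111) = sqrt((62 + 2*(-17 + 8)) + 3111) = sqrt((62 + 2*(-9)) + 3111) = sqrt((62 - 18) + 3111) = sqrt(44 + 3111) = sqrt(3155)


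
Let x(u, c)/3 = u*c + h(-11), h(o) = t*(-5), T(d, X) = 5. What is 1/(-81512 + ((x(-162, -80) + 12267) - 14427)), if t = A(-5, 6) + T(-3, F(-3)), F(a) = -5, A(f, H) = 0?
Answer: -1/44867 ≈ -2.2288e-5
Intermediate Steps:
t = 5 (t = 0 + 5 = 5)
h(o) = -25 (h(o) = 5*(-5) = -25)
x(u, c) = -75 + 3*c*u (x(u, c) = 3*(u*c - 25) = 3*(c*u - 25) = 3*(-25 + c*u) = -75 + 3*c*u)
1/(-81512 + ((x(-162, -80) + 12267) - 14427)) = 1/(-81512 + (((-75 + 3*(-80)*(-162)) + 12267) - 14427)) = 1/(-81512 + (((-75 + 38880) + 12267) - 14427)) = 1/(-81512 + ((38805 + 12267) - 14427)) = 1/(-81512 + (51072 - 14427)) = 1/(-81512 + 36645) = 1/(-44867) = -1/44867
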